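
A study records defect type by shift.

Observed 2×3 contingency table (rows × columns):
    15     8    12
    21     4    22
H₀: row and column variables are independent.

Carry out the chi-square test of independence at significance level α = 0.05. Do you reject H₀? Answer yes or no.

reject H₀: no

Row totals [35, 47], col totals [36, 12, 34], n=82
χ² = (15−15.37)²/15.37 + (8−5.12)²/5.12 + (12−14.51)²/14.51 + (21−20.63)²/20.63 + (4−6.88)²/6.88 + (22−19.49)²/19.49 = 3.5954
df = 2
p-value (upper-tail) = 0.16568
At α=0.05: p ≥ α → fail to reject H₀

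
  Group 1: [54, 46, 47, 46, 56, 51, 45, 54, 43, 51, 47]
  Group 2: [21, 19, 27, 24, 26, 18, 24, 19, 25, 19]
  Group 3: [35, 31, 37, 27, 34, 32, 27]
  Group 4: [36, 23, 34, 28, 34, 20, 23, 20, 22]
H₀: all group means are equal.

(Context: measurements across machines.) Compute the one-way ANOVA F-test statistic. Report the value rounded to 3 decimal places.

test statistic = 67.985

Group means [49.09, 22.20, 31.86, 26.67], grand mean 33.108
SSB = Σnᵢ(x̄ᵢ−x̄)² = 4384.201; SSW = ΣΣ(x−x̄ᵢ)² = 709.366
MSB = 4384.201/3 = 1461.4004; MSW = 709.366/33 = 21.4959
F = MSB/MSW = 67.9849
df = (3, 33)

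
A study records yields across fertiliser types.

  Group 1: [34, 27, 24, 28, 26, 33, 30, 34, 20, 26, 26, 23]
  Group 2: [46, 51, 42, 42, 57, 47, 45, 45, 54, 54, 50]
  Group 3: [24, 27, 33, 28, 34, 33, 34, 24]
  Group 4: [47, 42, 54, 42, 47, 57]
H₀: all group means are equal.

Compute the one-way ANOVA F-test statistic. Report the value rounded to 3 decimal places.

test statistic = 50.560

Group means [27.58, 48.45, 29.62, 48.17], grand mean 37.568
SSB = Σnᵢ(x̄ᵢ−x̄)² = 3678.729; SSW = ΣΣ(x−x̄ᵢ)² = 800.352
MSB = 3678.729/3 = 1226.2429; MSW = 800.352/33 = 24.2531
F = MSB/MSW = 50.5603
df = (3, 33)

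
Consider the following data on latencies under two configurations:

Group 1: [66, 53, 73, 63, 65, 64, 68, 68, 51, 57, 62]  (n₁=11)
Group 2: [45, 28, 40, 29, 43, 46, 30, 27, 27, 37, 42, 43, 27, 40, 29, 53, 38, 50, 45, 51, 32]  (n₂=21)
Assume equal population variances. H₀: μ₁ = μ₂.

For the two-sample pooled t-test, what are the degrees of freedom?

degrees of freedom = 30

df = n₁ + n₂ − 2 = 11 + 21 − 2 = 30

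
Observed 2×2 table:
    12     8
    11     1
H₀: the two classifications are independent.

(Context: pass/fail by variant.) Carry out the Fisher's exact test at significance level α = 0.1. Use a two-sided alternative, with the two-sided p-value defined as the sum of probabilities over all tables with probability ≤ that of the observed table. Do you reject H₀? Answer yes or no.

Margins: r₁=20, r₂=12, c₁=23, c₂=9, n=32
p_obs = C(20,12)·C(12,11)/C(32,23); sum pmf over tables with pmf ≤ p_obs
p-value (two-sided) = 0.10316
At α=0.1: p ≥ α → fail to reject H₀

reject H₀: no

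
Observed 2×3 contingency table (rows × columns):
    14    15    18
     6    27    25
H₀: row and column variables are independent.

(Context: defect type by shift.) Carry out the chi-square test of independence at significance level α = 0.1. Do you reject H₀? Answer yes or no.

Row totals [47, 58], col totals [20, 42, 43], n=105
χ² = (14−8.95)²/8.95 + (15−18.80)²/18.80 + (18−19.25)²/19.25 + (6−11.05)²/11.05 + (27−23.20)²/23.20 + (25−23.75)²/23.75 = 6.6891
df = 2
p-value (upper-tail) = 0.03528
At α=0.1: p < α → reject H₀

reject H₀: yes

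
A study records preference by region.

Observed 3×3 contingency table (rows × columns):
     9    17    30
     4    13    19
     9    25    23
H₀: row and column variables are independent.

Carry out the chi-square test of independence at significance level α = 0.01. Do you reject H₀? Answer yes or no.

Row totals [56, 36, 57], col totals [22, 55, 72], n=149
χ² = (9−8.27)²/8.27 + (17−20.67)²/20.67 + (30−27.06)²/27.06 + (4−5.32)²/5.32 + (13−13.29)²/13.29 + (19−17.40)²/17.40 + (9−8.42)²/8.42 + (25−21.04)²/21.04 + (23−27.54)²/27.54 = 3.0510
df = 4
p-value (upper-tail) = 0.54933
At α=0.01: p ≥ α → fail to reject H₀

reject H₀: no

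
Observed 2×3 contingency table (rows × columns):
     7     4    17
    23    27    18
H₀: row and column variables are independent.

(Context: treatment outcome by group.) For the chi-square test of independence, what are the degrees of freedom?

degrees of freedom = 2

df = (r−1)(c−1) = (2−1)·(3−1) = 2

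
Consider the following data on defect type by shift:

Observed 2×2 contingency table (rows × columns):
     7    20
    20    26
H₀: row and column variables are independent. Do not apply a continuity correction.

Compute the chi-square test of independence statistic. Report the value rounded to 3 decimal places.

Row totals [27, 46], col totals [27, 46], n=73
χ² = (7−9.99)²/9.99 + (20−17.01)²/17.01 + (20−17.01)²/17.01 + (26−28.99)²/28.99 = 2.2490
df = 1

test statistic = 2.249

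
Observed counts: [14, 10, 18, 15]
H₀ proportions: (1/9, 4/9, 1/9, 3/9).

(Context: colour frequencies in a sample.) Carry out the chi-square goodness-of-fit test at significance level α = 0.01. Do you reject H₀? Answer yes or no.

n = 57; E_i = n·p_i = [6.33, 25.33, 6.33, 19.00]
χ² = (14−6.33)²/6.33 + (10−25.33)²/25.33 + (18−6.33)²/6.33 + (15−19.00)²/19.00 = 40.8947
df = 3
p-value (upper-tail) = 0.00000
At α=0.01: p < α → reject H₀

reject H₀: yes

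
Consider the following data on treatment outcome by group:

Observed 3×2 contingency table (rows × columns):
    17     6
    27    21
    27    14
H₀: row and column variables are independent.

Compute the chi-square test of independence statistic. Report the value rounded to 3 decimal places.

Row totals [23, 48, 41], col totals [71, 41], n=112
χ² = (17−14.58)²/14.58 + (6−8.42)²/8.42 + (27−30.43)²/30.43 + (21−17.57)²/17.57 + (27−25.99)²/25.99 + (14−15.01)²/15.01 = 2.2592
df = 2

test statistic = 2.259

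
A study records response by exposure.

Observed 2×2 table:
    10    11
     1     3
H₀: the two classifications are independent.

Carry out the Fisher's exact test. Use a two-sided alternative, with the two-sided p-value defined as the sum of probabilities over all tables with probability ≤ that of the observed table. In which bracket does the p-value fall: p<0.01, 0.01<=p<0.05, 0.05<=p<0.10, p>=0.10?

Margins: r₁=21, r₂=4, c₁=11, c₂=14, n=25
p_obs = C(21,10)·C(4,1)/C(25,11); sum pmf over tables with pmf ≤ p_obs
p-value (two-sided) = 0.60435
→ bracket: p>=0.10

p-value bracket: p>=0.10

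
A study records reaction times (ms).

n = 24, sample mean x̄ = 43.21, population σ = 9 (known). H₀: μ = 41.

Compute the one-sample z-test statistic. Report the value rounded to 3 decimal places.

test statistic = 1.203

SE = σ/√n = 9/√24 = 1.8371
z = (x̄−μ₀)/SE = (43.21−41)/1.8371 = 1.2030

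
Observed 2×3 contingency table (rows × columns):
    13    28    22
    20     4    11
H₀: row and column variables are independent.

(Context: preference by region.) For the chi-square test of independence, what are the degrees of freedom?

df = (r−1)(c−1) = (2−1)·(3−1) = 2

degrees of freedom = 2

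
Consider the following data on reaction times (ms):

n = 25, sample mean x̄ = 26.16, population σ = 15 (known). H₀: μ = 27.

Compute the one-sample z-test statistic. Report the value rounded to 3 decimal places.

test statistic = -0.280

SE = σ/√n = 15/√25 = 3.0000
z = (x̄−μ₀)/SE = (26.16−27)/3.0000 = -0.2800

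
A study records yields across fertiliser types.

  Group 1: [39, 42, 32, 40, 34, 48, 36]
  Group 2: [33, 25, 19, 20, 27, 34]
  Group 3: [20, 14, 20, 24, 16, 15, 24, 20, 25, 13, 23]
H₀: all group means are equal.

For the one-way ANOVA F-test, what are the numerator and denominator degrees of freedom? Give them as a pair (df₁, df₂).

degrees of freedom = [2, 21]

k = 3 groups, N = 24 total
df = (k−1, N−k) = (3−1, 24−3) = (2, 21)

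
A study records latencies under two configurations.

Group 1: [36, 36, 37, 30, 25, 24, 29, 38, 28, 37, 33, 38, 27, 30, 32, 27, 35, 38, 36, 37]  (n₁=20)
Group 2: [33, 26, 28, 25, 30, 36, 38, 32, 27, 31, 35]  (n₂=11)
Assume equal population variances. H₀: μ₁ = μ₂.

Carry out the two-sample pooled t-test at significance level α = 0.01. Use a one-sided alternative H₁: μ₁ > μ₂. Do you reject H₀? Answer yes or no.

x̄₁=32.650, s₁=4.749, n₁=20
x̄₂=31.000, s₂=4.266, n₂=11
s_p² = [19·4.749² + 10·4.266²]/29 = 21.0534
SE = √(s_p²·(1/20+1/11)) = 1.7224
t = (32.650−31.000)/1.7224 = 0.9580
df = 29
p-value (one-sided, H₁ greater) = 0.17300
At α=0.01: p ≥ α → fail to reject H₀

reject H₀: no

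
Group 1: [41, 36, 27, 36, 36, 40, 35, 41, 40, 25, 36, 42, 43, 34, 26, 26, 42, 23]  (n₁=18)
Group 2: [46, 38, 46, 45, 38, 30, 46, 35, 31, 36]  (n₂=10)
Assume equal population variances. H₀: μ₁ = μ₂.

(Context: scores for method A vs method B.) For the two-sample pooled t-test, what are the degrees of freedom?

df = n₁ + n₂ − 2 = 18 + 10 − 2 = 26

degrees of freedom = 26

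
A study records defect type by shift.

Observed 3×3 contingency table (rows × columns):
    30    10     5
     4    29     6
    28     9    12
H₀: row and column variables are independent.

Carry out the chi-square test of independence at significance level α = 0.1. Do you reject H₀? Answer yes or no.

reject H₀: yes

Row totals [45, 39, 49], col totals [62, 48, 23], n=133
χ² = (30−20.98)²/20.98 + (10−16.24)²/16.24 + (5−7.78)²/7.78 + (4−18.18)²/18.18 + (29−14.08)²/14.08 + (6−6.74)²/6.74 + (28−22.84)²/22.84 + (9−17.68)²/17.68 + (12−8.47)²/8.47 = 41.1383
df = 4
p-value (upper-tail) = 0.00000
At α=0.1: p < α → reject H₀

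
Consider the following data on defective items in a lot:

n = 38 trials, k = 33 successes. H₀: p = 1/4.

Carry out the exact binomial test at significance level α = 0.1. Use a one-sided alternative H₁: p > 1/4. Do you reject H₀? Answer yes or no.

reject H₀: yes

Exact binomial: n=38, k=33, p₀=1/4=0.2500
P(X≥33) from Σ C(n,i)·p₀^i·(1−p₀)^(n−i)
p-value (one-sided, H₁ greater) = 0.00000
At α=0.1: p < α → reject H₀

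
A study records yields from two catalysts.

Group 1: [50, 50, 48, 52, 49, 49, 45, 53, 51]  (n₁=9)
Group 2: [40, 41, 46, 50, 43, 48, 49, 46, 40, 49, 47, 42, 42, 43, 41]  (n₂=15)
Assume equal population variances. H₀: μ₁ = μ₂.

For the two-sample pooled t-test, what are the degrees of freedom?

degrees of freedom = 22

df = n₁ + n₂ − 2 = 9 + 15 − 2 = 22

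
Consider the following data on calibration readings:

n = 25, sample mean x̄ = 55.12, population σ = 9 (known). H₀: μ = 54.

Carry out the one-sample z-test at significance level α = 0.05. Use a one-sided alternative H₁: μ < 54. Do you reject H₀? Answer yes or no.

reject H₀: no

SE = σ/√n = 9/√25 = 1.8000
z = (x̄−μ₀)/SE = (55.12−54)/1.8000 = 0.6222
p-value (one-sided, H₁ less) = 0.73310
At α=0.05: p ≥ α → fail to reject H₀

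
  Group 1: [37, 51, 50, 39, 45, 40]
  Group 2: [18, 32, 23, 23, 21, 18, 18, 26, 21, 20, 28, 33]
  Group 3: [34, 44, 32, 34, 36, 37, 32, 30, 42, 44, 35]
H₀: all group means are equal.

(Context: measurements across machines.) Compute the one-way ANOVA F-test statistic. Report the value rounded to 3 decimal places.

Group means [43.67, 23.42, 36.36], grand mean 32.517
SSB = Σnᵢ(x̄ᵢ−x̄)² = 1902.446; SSW = ΣΣ(x−x̄ᵢ)² = 720.795
MSB = 1902.446/2 = 951.2230; MSW = 720.795/26 = 27.7229
F = MSB/MSW = 34.3118
df = (2, 26)

test statistic = 34.312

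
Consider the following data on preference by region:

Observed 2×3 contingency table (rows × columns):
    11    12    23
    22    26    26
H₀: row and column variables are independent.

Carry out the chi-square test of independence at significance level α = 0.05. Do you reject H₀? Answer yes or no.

reject H₀: no

Row totals [46, 74], col totals [33, 38, 49], n=120
χ² = (11−12.65)²/12.65 + (12−14.57)²/14.57 + (23−18.78)²/18.78 + (22−20.35)²/20.35 + (26−23.43)²/23.43 + (26−30.22)²/30.22 = 2.6174
df = 2
p-value (upper-tail) = 0.27017
At α=0.05: p ≥ α → fail to reject H₀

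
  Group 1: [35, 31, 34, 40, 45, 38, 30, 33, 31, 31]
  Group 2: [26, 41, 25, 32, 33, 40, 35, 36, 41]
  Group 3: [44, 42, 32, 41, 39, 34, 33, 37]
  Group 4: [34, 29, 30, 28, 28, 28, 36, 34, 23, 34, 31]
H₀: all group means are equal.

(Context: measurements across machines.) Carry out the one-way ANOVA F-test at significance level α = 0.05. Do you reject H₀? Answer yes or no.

reject H₀: yes

Group means [34.80, 34.33, 37.75, 30.45], grand mean 34.053
SSB = Σnᵢ(x̄ᵢ−x̄)² = 258.067; SSW = ΣΣ(x−x̄ᵢ)² = 783.827
MSB = 258.067/3 = 86.0225; MSW = 783.827/34 = 23.0537
F = MSB/MSW = 3.7314
df = (3, 34)
p-value (upper-tail) = 0.02022
At α=0.05: p < α → reject H₀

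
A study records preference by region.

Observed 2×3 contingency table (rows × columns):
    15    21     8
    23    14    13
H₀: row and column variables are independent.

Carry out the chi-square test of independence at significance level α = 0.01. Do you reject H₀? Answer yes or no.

reject H₀: no

Row totals [44, 50], col totals [38, 35, 21], n=94
χ² = (15−17.79)²/17.79 + (21−16.38)²/16.38 + (8−9.83)²/9.83 + (23−20.21)²/20.21 + (14−18.62)²/18.62 + (13−11.17)²/11.17 = 3.9076
df = 2
p-value (upper-tail) = 0.14173
At α=0.01: p ≥ α → fail to reject H₀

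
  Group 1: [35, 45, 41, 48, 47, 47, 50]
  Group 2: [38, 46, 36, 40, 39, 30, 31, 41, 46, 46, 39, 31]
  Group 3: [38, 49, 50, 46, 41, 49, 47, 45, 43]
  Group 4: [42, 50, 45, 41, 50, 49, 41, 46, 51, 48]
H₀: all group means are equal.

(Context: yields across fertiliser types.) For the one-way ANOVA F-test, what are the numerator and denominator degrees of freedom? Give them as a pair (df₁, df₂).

degrees of freedom = [3, 34]

k = 4 groups, N = 38 total
df = (k−1, N−k) = (4−1, 38−4) = (3, 34)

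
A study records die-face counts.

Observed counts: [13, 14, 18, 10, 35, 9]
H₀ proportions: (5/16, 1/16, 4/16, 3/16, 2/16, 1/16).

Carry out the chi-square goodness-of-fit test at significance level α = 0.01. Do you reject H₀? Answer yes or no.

reject H₀: yes

n = 99; E_i = n·p_i = [30.94, 6.19, 24.75, 18.56, 12.38, 6.19]
χ² = (13−30.94)²/30.94 + (14−6.19)²/6.19 + (18−24.75)²/24.75 + (10−18.56)²/18.56 + (35−12.38)²/12.38 + (9−6.19)²/6.19 = 68.6983
df = 5
p-value (upper-tail) = 0.00000
At α=0.01: p < α → reject H₀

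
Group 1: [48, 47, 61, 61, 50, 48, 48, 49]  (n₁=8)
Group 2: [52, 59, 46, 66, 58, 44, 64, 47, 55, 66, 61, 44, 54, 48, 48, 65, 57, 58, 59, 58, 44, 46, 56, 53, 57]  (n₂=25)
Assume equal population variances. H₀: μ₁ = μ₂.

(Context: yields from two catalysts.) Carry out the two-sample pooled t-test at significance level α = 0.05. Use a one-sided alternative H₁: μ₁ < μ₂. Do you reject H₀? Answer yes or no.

reject H₀: no

x̄₁=51.500, s₁=5.928, n₁=8
x̄₂=54.600, s₂=7.141, n₂=25
s_p² = [7·5.928² + 24·7.141²]/31 = 47.4194
SE = √(s_p²·(1/8+1/25)) = 2.7972
t = (51.500−54.600)/2.7972 = -1.1083
df = 31
p-value (one-sided, H₁ less) = 0.13814
At α=0.05: p ≥ α → fail to reject H₀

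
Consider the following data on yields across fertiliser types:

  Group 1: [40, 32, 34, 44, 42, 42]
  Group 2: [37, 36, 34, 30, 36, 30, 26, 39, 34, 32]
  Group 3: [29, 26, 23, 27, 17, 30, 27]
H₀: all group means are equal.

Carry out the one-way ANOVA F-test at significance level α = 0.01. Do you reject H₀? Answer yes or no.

Group means [39.00, 33.40, 25.57], grand mean 32.478
SSB = Σnᵢ(x̄ᵢ−x̄)² = 597.625; SSW = ΣΣ(x−x̄ᵢ)² = 372.114
MSB = 597.625/2 = 298.8124; MSW = 372.114/20 = 18.6057
F = MSB/MSW = 16.0602
df = (2, 20)
p-value (upper-tail) = 0.00007
At α=0.01: p < α → reject H₀

reject H₀: yes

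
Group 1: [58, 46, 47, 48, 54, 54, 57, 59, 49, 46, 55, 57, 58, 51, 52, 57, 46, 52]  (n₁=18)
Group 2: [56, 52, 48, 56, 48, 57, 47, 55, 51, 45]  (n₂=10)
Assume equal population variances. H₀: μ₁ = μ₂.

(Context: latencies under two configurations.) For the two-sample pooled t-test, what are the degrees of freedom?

degrees of freedom = 26

df = n₁ + n₂ − 2 = 18 + 10 − 2 = 26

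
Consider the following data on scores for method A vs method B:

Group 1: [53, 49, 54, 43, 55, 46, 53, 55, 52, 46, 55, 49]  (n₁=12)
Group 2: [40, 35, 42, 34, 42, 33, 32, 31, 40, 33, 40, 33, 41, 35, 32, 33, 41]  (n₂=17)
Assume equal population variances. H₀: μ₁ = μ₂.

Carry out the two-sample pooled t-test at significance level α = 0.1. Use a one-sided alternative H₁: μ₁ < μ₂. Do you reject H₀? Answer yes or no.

reject H₀: no

x̄₁=50.833, s₁=4.130, n₁=12
x̄₂=36.294, s₂=4.089, n₂=17
s_p² = [11·4.130² + 16·4.089²]/27 = 16.8591
SE = √(s_p²·(1/12+1/17)) = 1.5481
t = (50.833−36.294)/1.5481 = 9.3916
df = 27
p-value (one-sided, H₁ less) = 1.00000
At α=0.1: p ≥ α → fail to reject H₀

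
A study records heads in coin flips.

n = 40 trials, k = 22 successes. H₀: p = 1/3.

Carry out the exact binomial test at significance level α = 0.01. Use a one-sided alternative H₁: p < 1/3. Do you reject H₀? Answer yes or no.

Exact binomial: n=40, k=22, p₀=1/3=0.3333
P(X≤22) from Σ C(n,i)·p₀^i·(1−p₀)^(n−i)
p-value (one-sided, H₁ less) = 0.99855
At α=0.01: p ≥ α → fail to reject H₀

reject H₀: no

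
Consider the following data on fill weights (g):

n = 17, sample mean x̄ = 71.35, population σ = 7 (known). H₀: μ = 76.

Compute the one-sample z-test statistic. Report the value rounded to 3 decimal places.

SE = σ/√n = 7/√17 = 1.6977
z = (x̄−μ₀)/SE = (71.35−76)/1.6977 = -2.7389

test statistic = -2.739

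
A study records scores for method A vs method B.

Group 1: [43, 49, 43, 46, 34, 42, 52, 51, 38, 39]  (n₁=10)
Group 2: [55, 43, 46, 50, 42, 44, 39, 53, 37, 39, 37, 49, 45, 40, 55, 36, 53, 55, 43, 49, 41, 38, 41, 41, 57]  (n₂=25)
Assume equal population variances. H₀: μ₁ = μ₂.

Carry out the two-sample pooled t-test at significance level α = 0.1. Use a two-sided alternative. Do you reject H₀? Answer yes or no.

x̄₁=43.700, s₁=5.851, n₁=10
x̄₂=45.120, s₂=6.616, n₂=25
s_p² = [9·5.851² + 24·6.616²]/33 = 41.1739
SE = √(s_p²·(1/10+1/25)) = 2.4009
t = (43.700−45.120)/2.4009 = -0.5914
df = 33
p-value (two-sided) = 0.55825
At α=0.1: p ≥ α → fail to reject H₀

reject H₀: no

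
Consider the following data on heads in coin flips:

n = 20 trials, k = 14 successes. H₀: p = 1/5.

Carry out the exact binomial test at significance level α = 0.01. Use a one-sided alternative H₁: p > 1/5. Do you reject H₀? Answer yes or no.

reject H₀: yes

Exact binomial: n=20, k=14, p₀=1/5=0.2000
P(X≥14) from Σ C(n,i)·p₀^i·(1−p₀)^(n−i)
p-value (one-sided, H₁ greater) = 0.00000
At α=0.01: p < α → reject H₀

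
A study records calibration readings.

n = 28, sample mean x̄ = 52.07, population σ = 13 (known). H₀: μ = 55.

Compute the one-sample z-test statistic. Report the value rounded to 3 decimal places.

SE = σ/√n = 13/√28 = 2.4568
z = (x̄−μ₀)/SE = (52.07−55)/2.4568 = -1.1926

test statistic = -1.193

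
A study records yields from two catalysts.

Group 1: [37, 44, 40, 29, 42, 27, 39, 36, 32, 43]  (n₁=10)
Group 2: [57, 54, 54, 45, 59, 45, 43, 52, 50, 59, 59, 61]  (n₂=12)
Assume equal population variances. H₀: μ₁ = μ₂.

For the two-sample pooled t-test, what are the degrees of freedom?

degrees of freedom = 20

df = n₁ + n₂ − 2 = 10 + 12 − 2 = 20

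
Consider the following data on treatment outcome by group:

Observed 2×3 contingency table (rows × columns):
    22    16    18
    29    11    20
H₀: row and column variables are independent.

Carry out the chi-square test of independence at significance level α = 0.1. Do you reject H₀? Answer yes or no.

Row totals [56, 60], col totals [51, 27, 38], n=116
χ² = (22−24.62)²/24.62 + (16−13.03)²/13.03 + (18−18.34)²/18.34 + (29−26.38)²/26.38 + (11−13.97)²/13.97 + (20−19.66)²/19.66 = 1.8562
df = 2
p-value (upper-tail) = 0.39529
At α=0.1: p ≥ α → fail to reject H₀

reject H₀: no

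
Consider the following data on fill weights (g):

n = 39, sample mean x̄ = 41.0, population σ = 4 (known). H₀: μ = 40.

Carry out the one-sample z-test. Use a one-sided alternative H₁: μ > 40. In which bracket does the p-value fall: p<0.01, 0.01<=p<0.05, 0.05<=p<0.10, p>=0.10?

SE = σ/√n = 4/√39 = 0.6405
z = (x̄−μ₀)/SE = (41.0−40)/0.6405 = 1.5612
p-value (one-sided, H₁ greater) = 0.05923
→ bracket: 0.05<=p<0.10

p-value bracket: 0.05<=p<0.10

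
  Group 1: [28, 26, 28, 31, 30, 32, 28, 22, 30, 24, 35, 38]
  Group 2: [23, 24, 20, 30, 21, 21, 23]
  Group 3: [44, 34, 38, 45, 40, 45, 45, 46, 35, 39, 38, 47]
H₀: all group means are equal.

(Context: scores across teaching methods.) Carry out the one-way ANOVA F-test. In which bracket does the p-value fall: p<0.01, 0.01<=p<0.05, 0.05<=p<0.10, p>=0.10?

Group means [29.33, 23.14, 41.33], grand mean 32.581
SSB = Σnᵢ(x̄ᵢ−x̄)² = 1669.358; SSW = ΣΣ(x−x̄ᵢ)² = 508.190
MSB = 1669.358/2 = 834.6790; MSW = 508.190/28 = 18.1497
F = MSB/MSW = 45.9887
df = (2, 28)
p-value (upper-tail) = 0.00000
→ bracket: p<0.01

p-value bracket: p<0.01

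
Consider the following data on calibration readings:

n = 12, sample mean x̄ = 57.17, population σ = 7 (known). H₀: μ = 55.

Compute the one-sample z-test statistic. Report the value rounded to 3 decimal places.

SE = σ/√n = 7/√12 = 2.0207
z = (x̄−μ₀)/SE = (57.17−55)/2.0207 = 1.0739

test statistic = 1.074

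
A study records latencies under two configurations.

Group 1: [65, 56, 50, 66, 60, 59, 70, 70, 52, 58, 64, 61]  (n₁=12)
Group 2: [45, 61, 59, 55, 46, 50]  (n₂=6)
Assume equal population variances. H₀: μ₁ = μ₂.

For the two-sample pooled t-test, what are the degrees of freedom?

degrees of freedom = 16

df = n₁ + n₂ − 2 = 12 + 6 − 2 = 16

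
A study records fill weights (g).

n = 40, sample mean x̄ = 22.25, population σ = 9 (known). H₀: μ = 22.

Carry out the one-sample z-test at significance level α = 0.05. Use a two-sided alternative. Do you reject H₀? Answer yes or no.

SE = σ/√n = 9/√40 = 1.4230
z = (x̄−μ₀)/SE = (22.25−22)/1.4230 = 0.1757
p-value (two-sided) = 0.86054
At α=0.05: p ≥ α → fail to reject H₀

reject H₀: no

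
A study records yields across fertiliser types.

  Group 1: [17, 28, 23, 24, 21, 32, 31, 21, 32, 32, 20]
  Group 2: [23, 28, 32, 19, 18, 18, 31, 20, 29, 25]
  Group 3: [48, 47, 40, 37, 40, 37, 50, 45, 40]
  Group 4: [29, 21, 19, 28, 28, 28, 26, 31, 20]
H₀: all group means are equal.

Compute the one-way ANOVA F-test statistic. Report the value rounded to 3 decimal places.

test statistic = 26.857

Group means [25.55, 24.30, 42.67, 25.56], grand mean 29.179
SSB = Σnᵢ(x̄ᵢ−x̄)² = 2138.694; SSW = ΣΣ(x−x̄ᵢ)² = 929.049
MSB = 2138.694/3 = 712.8980; MSW = 929.049/35 = 26.5443
F = MSB/MSW = 26.8569
df = (3, 35)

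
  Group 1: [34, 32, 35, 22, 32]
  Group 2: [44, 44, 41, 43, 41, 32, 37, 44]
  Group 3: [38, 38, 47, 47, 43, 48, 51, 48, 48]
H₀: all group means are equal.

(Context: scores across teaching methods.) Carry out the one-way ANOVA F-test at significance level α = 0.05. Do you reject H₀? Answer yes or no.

reject H₀: yes

Group means [31.00, 40.75, 45.33], grand mean 40.409
SSB = Σnᵢ(x̄ᵢ−x̄)² = 661.818; SSW = ΣΣ(x−x̄ᵢ)² = 407.500
MSB = 661.818/2 = 330.9091; MSW = 407.500/19 = 21.4474
F = MSB/MSW = 15.4289
df = (2, 19)
p-value (upper-tail) = 0.00010
At α=0.05: p < α → reject H₀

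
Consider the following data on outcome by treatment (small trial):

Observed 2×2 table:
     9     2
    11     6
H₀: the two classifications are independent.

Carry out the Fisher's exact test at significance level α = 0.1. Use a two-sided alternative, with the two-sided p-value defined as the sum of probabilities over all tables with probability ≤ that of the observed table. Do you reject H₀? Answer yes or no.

Margins: r₁=11, r₂=17, c₁=20, c₂=8, n=28
p_obs = C(11,9)·C(17,11)/C(28,20); sum pmf over tables with pmf ≤ p_obs
p-value (two-sided) = 0.41880
At α=0.1: p ≥ α → fail to reject H₀

reject H₀: no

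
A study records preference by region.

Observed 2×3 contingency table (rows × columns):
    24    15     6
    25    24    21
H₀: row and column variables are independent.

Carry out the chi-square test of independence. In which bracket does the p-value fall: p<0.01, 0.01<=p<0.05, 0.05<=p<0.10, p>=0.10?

p-value bracket: 0.05<=p<0.10

Row totals [45, 70], col totals [49, 39, 27], n=115
χ² = (24−19.17)²/19.17 + (15−15.26)²/15.26 + (6−10.57)²/10.57 + (25−29.83)²/29.83 + (24−23.74)²/23.74 + (21−16.43)²/16.43 = 5.2437
df = 2
p-value (upper-tail) = 0.07267
→ bracket: 0.05<=p<0.10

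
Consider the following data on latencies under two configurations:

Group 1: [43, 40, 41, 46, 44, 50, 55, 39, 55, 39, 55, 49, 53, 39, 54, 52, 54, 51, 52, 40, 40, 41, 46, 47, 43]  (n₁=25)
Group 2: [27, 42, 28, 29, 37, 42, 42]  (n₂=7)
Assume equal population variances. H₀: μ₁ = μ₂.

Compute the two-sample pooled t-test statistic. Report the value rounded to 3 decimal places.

x̄₁=46.720, s₁=5.976, n₁=25
x̄₂=35.286, s₂=7.064, n₂=7
s_p² = [24·5.976² + 6·7.064²]/30 = 38.5490
SE = √(s_p²·(1/25+1/7)) = 2.6550
t = (46.720−35.286)/2.6550 = 4.3067
df = 30

test statistic = 4.307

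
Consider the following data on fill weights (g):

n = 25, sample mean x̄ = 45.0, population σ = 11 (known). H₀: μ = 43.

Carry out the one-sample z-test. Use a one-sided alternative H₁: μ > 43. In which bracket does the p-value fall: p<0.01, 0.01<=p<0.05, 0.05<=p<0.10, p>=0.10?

p-value bracket: p>=0.10

SE = σ/√n = 11/√25 = 2.2000
z = (x̄−μ₀)/SE = (45.0−43)/2.2000 = 0.9091
p-value (one-sided, H₁ greater) = 0.18165
→ bracket: p>=0.10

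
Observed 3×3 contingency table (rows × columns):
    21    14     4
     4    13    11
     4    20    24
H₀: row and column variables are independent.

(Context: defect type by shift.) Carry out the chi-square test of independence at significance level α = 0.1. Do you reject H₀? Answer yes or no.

reject H₀: yes

Row totals [39, 28, 48], col totals [29, 47, 39], n=115
χ² = (21−9.83)²/9.83 + (14−15.94)²/15.94 + (4−13.23)²/13.23 + (4−7.06)²/7.06 + (13−11.44)²/11.44 + (11−9.50)²/9.50 + (4−12.10)²/12.10 + (20−19.62)²/19.62 + (24−16.28)²/16.28 = 30.2208
df = 4
p-value (upper-tail) = 0.00000
At α=0.1: p < α → reject H₀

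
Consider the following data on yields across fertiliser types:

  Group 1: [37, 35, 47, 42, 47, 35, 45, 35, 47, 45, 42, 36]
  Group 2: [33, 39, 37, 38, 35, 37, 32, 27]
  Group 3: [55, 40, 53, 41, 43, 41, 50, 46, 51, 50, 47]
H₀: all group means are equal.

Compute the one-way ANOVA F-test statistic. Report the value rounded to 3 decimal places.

Group means [41.08, 34.75, 47.00], grand mean 41.548
SSB = Σnᵢ(x̄ᵢ−x̄)² = 699.261; SSW = ΣΣ(x−x̄ᵢ)² = 672.417
MSB = 699.261/2 = 349.6304; MSW = 672.417/28 = 24.0149
F = MSB/MSW = 14.5589
df = (2, 28)

test statistic = 14.559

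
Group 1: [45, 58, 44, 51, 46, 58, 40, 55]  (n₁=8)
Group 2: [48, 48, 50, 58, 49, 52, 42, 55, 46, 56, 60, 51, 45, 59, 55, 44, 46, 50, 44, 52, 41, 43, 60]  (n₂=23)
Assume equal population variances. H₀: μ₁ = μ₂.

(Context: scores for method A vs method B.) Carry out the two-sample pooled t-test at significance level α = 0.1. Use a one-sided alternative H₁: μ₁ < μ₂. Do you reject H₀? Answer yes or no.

x̄₁=49.625, s₁=6.865, n₁=8
x̄₂=50.174, s₂=5.921, n₂=23
s_p² = [7·6.865² + 22·5.921²]/29 = 37.9717
SE = √(s_p²·(1/8+1/23)) = 2.5293
t = (49.625−50.174)/2.5293 = -0.2170
df = 29
p-value (one-sided, H₁ less) = 0.41486
At α=0.1: p ≥ α → fail to reject H₀

reject H₀: no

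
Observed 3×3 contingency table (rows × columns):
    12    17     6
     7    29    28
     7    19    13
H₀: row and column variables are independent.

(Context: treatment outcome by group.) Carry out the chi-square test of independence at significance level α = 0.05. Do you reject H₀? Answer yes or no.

reject H₀: yes

Row totals [35, 64, 39], col totals [26, 65, 47], n=138
χ² = (12−6.59)²/6.59 + (17−16.49)²/16.49 + (6−11.92)²/11.92 + (7−12.06)²/12.06 + (29−30.14)²/30.14 + (28−21.80)²/21.80 + (7−7.35)²/7.35 + (19−18.37)²/18.37 + (13−13.28)²/13.28 = 11.3624
df = 4
p-value (upper-tail) = 0.02278
At α=0.05: p < α → reject H₀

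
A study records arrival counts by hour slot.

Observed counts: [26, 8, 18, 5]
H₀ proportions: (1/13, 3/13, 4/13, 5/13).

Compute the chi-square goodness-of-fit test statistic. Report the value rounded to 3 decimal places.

n = 57; E_i = n·p_i = [4.38, 13.15, 17.54, 21.92]
χ² = (26−4.38)²/4.38 + (8−13.15)²/13.15 + (18−17.54)²/17.54 + (5−21.92)²/21.92 = 121.6550
df = 3

test statistic = 121.655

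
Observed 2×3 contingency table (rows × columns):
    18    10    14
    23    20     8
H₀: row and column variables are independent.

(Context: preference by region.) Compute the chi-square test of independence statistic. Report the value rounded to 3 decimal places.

test statistic = 4.753

Row totals [42, 51], col totals [41, 30, 22], n=93
χ² = (18−18.52)²/18.52 + (10−13.55)²/13.55 + (14−9.94)²/9.94 + (23−22.48)²/22.48 + (20−16.45)²/16.45 + (8−12.06)²/12.06 = 4.7530
df = 2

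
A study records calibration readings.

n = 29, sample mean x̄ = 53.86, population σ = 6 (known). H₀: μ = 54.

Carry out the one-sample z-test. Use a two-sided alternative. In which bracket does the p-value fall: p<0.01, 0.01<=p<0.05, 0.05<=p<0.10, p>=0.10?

SE = σ/√n = 6/√29 = 1.1142
z = (x̄−μ₀)/SE = (53.86−54)/1.1142 = -0.1257
p-value (two-sided) = 0.90001
→ bracket: p>=0.10

p-value bracket: p>=0.10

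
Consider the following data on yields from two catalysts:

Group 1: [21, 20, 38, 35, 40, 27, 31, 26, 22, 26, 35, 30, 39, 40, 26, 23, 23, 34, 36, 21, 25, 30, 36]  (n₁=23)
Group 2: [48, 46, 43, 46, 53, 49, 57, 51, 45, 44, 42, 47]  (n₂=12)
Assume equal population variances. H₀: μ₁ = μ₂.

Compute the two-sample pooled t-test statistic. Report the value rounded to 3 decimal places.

test statistic = -8.319

x̄₁=29.739, s₁=6.703, n₁=23
x̄₂=47.583, s₂=4.358, n₂=12
s_p² = [22·6.703² + 11·4.358²]/33 = 36.2834
SE = √(s_p²·(1/23+1/12)) = 2.1450
t = (29.739−47.583)/2.1450 = -8.3189
df = 33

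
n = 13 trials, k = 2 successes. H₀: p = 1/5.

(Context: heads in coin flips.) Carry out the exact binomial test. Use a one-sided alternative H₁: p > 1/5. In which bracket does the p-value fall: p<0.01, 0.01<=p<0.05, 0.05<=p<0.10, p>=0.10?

Exact binomial: n=13, k=2, p₀=1/5=0.2000
P(X≥2) from Σ C(n,i)·p₀^i·(1−p₀)^(n−i)
p-value (one-sided, H₁ greater) = 0.76635
→ bracket: p>=0.10

p-value bracket: p>=0.10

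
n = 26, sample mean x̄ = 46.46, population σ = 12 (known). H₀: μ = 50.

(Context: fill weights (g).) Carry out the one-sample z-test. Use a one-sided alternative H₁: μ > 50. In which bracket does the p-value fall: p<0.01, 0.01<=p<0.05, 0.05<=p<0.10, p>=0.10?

p-value bracket: p>=0.10

SE = σ/√n = 12/√26 = 2.3534
z = (x̄−μ₀)/SE = (46.46−50)/2.3534 = -1.5042
p-value (one-sided, H₁ greater) = 0.93374
→ bracket: p>=0.10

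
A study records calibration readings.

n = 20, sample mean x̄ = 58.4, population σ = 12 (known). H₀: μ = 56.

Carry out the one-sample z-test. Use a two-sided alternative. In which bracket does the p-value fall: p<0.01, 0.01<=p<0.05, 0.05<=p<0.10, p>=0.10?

p-value bracket: p>=0.10

SE = σ/√n = 12/√20 = 2.6833
z = (x̄−μ₀)/SE = (58.4−56)/2.6833 = 0.8944
p-value (two-sided) = 0.37109
→ bracket: p>=0.10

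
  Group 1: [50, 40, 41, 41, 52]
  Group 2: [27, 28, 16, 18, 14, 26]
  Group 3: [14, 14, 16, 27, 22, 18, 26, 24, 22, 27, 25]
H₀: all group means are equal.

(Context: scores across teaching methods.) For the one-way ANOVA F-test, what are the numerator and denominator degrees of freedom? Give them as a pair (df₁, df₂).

k = 3 groups, N = 22 total
df = (k−1, N−k) = (3−1, 22−3) = (2, 19)

degrees of freedom = [2, 19]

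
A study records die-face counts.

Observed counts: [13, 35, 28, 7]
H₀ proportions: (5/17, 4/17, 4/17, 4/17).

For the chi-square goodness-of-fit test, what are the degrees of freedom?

df = k − 1 = 4 − 1 = 3

degrees of freedom = 3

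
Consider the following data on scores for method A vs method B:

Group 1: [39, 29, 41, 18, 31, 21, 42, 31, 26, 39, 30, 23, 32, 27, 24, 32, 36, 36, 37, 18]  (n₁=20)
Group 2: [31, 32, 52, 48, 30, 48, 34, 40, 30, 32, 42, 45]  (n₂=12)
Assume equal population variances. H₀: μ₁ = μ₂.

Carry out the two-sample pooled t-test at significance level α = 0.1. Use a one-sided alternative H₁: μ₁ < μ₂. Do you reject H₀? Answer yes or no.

reject H₀: yes

x̄₁=30.600, s₁=7.366, n₁=20
x̄₂=38.667, s₂=8.117, n₂=12
s_p² = [19·7.366² + 11·8.117²]/30 = 58.5156
SE = √(s_p²·(1/20+1/12)) = 2.7932
t = (30.600−38.667)/2.7932 = -2.8879
df = 30
p-value (one-sided, H₁ less) = 0.00356
At α=0.1: p < α → reject H₀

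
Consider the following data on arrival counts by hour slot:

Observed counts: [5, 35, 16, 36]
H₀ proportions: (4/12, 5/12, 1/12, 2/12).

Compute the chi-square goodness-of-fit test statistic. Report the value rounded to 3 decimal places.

test statistic = 58.685

n = 92; E_i = n·p_i = [30.67, 38.33, 7.67, 15.33]
χ² = (5−30.67)²/30.67 + (35−38.33)²/38.33 + (16−7.67)²/7.67 + (36−15.33)²/15.33 = 58.6848
df = 3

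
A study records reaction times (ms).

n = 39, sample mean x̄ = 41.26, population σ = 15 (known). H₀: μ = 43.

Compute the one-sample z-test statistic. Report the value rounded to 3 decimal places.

SE = σ/√n = 15/√39 = 2.4019
z = (x̄−μ₀)/SE = (41.26−43)/2.4019 = -0.7244

test statistic = -0.724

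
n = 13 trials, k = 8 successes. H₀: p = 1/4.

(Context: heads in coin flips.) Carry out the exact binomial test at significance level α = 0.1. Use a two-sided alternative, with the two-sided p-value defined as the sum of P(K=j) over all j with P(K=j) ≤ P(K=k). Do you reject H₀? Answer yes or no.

reject H₀: yes

Exact binomial: n=13, k=8, p₀=1/4=0.2500
P(X=j) = C(n,j)·p₀^j·(1−p₀)^(n−j); p = Σ P(X=j) over j with P(X=j) ≤ P(X=8)
p-value (two-sided) = 0.00565
At α=0.1: p < α → reject H₀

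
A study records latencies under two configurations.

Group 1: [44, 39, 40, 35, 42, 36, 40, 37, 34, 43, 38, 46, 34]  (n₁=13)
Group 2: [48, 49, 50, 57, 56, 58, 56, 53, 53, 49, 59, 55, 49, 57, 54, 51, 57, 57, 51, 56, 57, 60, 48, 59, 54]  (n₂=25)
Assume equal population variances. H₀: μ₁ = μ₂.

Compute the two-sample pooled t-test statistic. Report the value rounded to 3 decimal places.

x̄₁=39.077, s₁=3.883, n₁=13
x̄₂=54.120, s₂=3.778, n₂=25
s_p² = [12·3.883² + 24·3.778²]/36 = 14.5434
SE = √(s_p²·(1/13+1/25)) = 1.3040
t = (39.077−54.120)/1.3040 = -11.5359
df = 36

test statistic = -11.536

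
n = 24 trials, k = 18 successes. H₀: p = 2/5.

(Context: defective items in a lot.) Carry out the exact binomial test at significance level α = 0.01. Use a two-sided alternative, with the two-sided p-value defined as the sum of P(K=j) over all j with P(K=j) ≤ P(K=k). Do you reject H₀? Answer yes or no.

Exact binomial: n=24, k=18, p₀=2/5=0.4000
P(X=j) = C(n,j)·p₀^j·(1−p₀)^(n−j); p = Σ P(X=j) over j with P(X=j) ≤ P(X=18)
p-value (two-sided) = 0.00062
At α=0.01: p < α → reject H₀

reject H₀: yes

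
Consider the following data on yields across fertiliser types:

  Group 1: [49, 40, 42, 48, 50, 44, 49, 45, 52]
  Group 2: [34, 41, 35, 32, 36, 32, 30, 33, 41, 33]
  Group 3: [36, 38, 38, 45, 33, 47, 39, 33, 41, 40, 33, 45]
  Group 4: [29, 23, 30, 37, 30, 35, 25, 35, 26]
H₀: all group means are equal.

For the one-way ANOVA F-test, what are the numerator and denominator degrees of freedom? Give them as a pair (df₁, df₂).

k = 4 groups, N = 40 total
df = (k−1, N−k) = (4−1, 40−4) = (3, 36)

degrees of freedom = [3, 36]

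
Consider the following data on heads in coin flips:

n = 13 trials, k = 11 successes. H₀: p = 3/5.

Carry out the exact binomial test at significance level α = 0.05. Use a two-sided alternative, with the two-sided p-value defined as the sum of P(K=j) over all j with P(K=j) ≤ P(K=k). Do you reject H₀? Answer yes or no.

reject H₀: no

Exact binomial: n=13, k=11, p₀=3/5=0.6000
P(X=j) = C(n,j)·p₀^j·(1−p₀)^(n−j); p = Σ P(X=j) over j with P(X=j) ≤ P(X=11)
p-value (two-sided) = 0.08999
At α=0.05: p ≥ α → fail to reject H₀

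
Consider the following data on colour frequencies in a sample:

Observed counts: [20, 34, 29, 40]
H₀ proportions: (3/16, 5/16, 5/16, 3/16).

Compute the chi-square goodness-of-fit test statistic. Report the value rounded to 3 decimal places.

test statistic = 15.675

n = 123; E_i = n·p_i = [23.06, 38.44, 38.44, 23.06]
χ² = (20−23.06)²/23.06 + (34−38.44)²/38.44 + (29−38.44)²/38.44 + (40−23.06)²/23.06 = 15.6753
df = 3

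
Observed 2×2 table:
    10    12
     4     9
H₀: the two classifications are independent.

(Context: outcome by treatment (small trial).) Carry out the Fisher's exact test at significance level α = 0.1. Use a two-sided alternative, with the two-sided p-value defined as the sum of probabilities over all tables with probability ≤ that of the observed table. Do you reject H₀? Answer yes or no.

reject H₀: no

Margins: r₁=22, r₂=13, c₁=14, c₂=21, n=35
p_obs = C(22,10)·C(13,4)/C(35,14); sum pmf over tables with pmf ≤ p_obs
p-value (two-sided) = 0.48753
At α=0.1: p ≥ α → fail to reject H₀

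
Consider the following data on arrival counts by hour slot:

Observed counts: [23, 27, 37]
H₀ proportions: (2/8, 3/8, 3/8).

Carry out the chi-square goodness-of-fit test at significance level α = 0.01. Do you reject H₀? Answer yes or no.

n = 87; E_i = n·p_i = [21.75, 32.62, 32.62]
χ² = (23−21.75)²/21.75 + (27−32.62)²/32.62 + (37−32.62)²/32.62 = 1.6284
df = 2
p-value (upper-tail) = 0.44300
At α=0.01: p ≥ α → fail to reject H₀

reject H₀: no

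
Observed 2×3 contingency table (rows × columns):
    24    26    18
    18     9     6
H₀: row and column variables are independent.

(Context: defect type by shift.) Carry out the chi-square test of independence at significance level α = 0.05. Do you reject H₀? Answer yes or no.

Row totals [68, 33], col totals [42, 35, 24], n=101
χ² = (24−28.28)²/28.28 + (26−23.56)²/23.56 + (18−16.16)²/16.16 + (18−13.72)²/13.72 + (9−11.44)²/11.44 + (6−7.84)²/7.84 = 3.3930
df = 2
p-value (upper-tail) = 0.18332
At α=0.05: p ≥ α → fail to reject H₀

reject H₀: no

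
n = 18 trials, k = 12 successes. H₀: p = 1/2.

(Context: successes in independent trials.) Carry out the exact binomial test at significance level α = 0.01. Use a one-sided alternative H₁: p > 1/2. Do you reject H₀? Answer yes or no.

reject H₀: no

Exact binomial: n=18, k=12, p₀=1/2=0.5000
P(X≥12) from Σ C(n,i)·p₀^i·(1−p₀)^(n−i)
p-value (one-sided, H₁ greater) = 0.11894
At α=0.01: p ≥ α → fail to reject H₀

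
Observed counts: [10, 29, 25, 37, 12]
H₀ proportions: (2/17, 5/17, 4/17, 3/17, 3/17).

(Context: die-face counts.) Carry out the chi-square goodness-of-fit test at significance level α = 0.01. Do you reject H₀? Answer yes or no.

n = 113; E_i = n·p_i = [13.29, 33.24, 26.59, 19.94, 19.94]
χ² = (10−13.29)²/13.29 + (29−33.24)²/33.24 + (25−26.59)²/26.59 + (37−19.94)²/19.94 + (12−19.94)²/19.94 = 19.2063
df = 4
p-value (upper-tail) = 0.00072
At α=0.01: p < α → reject H₀

reject H₀: yes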